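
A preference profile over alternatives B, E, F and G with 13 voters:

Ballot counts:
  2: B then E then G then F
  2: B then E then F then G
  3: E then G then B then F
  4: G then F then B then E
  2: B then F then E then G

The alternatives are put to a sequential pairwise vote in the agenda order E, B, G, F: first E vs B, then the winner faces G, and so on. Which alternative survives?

G

Round 1: E vs B — 3–10, B advances.
Round 2: B vs G — 6–7, G advances.
Round 3: G vs F — 9–4, G advances.
G survives the agenda.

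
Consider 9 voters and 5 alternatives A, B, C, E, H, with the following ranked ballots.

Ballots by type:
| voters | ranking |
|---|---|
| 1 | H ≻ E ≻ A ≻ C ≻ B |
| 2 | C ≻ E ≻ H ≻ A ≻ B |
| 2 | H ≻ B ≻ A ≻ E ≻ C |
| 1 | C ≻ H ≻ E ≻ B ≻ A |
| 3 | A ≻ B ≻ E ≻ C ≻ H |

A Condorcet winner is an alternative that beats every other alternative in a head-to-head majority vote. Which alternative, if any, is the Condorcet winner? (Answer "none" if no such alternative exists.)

Head-to-head results (9 voters):
A–B: A 6–3.
A–C: A 6–3.
A vs E: A is ranked higher on 2+3 = 5 ballots, E on 4. A wins 5–4.
A vs H: 3 for A, 6 for H — H by 6–3.
B vs C: 5 to 4, B.
B vs E: B, 5–4.
B vs H: H wins 6–3.
C vs E: E wins 6–3.
C–H: C 6–3.
E vs H: E, 5–4.
Every alternative loses at least once (A loses to H; B loses to A; C loses to A; E loses to A; H loses to C). The majority relation contains the cycle A > C > H > A, so there is no Condorcet winner.

none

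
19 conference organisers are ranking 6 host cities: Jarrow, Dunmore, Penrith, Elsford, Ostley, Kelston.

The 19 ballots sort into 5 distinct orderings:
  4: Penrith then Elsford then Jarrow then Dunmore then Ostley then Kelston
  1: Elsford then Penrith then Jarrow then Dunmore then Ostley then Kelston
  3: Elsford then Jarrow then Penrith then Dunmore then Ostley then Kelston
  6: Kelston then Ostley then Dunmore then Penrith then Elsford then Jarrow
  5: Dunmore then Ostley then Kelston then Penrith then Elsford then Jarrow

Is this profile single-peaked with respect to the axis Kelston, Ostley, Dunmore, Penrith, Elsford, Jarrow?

Axis positions: Kelston=1, Ostley=2, Dunmore=3, Penrith=4, Elsford=5, Jarrow=6.
Bloc 1 (peak Penrith at position 4): ranking walks positions 4-5-6-3-2-1, expanding outward from the peak — single-peaked.
Bloc 2 (peak Elsford at position 5): ranking walks positions 5-4-6-3-2-1, expanding outward from the peak — single-peaked.
Bloc 3 (peak Elsford at position 5): ranking walks positions 5-6-4-3-2-1, expanding outward from the peak — single-peaked.
Bloc 4 (peak Kelston at position 1): ranking walks positions 1-2-3-4-5-6, expanding outward from the peak — single-peaked.
Bloc 5 (peak Dunmore at position 3): ranking walks positions 3-2-1-4-5-6, expanding outward from the peak — single-peaked.
Every ranking is single-peaked on this axis.

yes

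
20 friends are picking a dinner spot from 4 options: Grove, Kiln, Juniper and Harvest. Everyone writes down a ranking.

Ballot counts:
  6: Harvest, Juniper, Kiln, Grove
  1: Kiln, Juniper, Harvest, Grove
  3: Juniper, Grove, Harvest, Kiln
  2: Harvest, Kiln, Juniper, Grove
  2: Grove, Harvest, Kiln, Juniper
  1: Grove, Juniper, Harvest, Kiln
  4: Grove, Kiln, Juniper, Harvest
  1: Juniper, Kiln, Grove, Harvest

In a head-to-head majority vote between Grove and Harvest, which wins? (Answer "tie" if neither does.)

Ballots ranking Grove above Harvest: 3 + 2 + 1 + 4 + 1 = 11.
Ballots ranking Harvest above Grove: 20 − 11 = 9.
Grove wins the head-to-head 11–9.

Grove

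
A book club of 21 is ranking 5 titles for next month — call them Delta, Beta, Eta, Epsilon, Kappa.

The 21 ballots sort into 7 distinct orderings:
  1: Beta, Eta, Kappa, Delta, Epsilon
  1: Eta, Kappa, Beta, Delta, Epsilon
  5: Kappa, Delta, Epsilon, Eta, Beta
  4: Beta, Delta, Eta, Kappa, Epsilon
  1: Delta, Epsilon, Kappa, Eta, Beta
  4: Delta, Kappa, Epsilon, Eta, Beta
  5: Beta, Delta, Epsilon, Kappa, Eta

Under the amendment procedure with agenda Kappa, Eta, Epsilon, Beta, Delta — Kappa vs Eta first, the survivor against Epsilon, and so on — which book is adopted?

Round 1: Kappa vs Eta — 15–6, Kappa advances.
Round 2: Kappa vs Epsilon — 15–6, Kappa advances.
Round 3: Kappa vs Beta — 11–10, Kappa advances.
Round 4: Kappa vs Delta — 7–14, Delta advances.
The agenda winner is Delta.

Delta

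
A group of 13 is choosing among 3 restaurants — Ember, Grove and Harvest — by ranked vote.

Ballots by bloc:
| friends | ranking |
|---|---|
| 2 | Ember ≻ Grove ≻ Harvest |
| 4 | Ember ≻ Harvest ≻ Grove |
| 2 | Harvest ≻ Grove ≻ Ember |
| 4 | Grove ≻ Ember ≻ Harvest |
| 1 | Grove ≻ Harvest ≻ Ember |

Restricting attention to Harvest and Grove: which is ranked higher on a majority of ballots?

Ballots ranking Harvest above Grove: 4 + 2 = 6.
Ballots ranking Grove above Harvest: 13 − 6 = 7.
Grove wins the head-to-head 7–6.

Grove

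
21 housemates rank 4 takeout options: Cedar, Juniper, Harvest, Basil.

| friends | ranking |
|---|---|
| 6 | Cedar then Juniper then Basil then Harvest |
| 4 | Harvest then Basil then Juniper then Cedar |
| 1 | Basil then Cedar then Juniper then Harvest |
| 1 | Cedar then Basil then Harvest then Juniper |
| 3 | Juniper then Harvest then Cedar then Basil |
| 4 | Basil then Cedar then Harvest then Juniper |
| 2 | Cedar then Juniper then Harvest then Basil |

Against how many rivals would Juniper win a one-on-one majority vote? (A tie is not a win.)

2

Juniper against each rival (21 friends):
Juniper vs Cedar: Cedar, 14–7.
Juniper vs Harvest: Juniper, 12–9.
Juniper vs Basil: 6+3+2 = 11 for Juniper, 10 for Basil — Juniper by 11–10.
Juniper beats Harvest, Basil; loses to Cedar — 2 pairwise wins.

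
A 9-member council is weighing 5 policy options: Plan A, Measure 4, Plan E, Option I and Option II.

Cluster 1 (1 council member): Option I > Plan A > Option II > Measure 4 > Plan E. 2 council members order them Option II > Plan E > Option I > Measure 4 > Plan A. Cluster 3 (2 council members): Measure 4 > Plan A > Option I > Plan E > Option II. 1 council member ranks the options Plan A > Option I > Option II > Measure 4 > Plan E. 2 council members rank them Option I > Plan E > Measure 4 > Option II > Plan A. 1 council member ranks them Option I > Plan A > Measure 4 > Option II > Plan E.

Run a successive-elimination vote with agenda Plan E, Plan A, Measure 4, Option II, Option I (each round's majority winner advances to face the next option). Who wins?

Round 1: Plan E vs Plan A — 4–5, Plan A advances.
Round 2: Plan A vs Measure 4 — 3–6, Measure 4 advances.
Round 3: Measure 4 vs Option II — 5–4, Measure 4 advances.
Round 4: Measure 4 vs Option I — 2–7, Option I advances.
The agenda winner is Option I.

Option I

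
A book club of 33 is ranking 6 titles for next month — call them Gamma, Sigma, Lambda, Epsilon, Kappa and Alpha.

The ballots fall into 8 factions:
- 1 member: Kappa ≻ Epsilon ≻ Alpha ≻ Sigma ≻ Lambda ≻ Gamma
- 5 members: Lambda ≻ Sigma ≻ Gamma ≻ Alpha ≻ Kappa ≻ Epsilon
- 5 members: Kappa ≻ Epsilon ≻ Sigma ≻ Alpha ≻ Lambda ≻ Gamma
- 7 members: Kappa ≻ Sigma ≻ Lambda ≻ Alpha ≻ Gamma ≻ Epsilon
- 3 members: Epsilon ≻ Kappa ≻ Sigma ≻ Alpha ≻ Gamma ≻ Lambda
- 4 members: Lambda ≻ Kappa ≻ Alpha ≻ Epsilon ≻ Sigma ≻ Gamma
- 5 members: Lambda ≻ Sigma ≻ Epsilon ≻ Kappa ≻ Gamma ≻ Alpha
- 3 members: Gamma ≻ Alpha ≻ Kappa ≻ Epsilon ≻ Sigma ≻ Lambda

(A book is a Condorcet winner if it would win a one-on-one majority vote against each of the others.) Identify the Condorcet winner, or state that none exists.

Kappa

Check each pair by majority over 33 ballots:
Gamma–Sigma: Sigma 30–3.
Gamma–Lambda: Lambda 27–6.
Gamma vs Epsilon: Epsilon, 18–15.
Gamma vs Kappa: Kappa, 25–8.
Gamma vs Alpha: Alpha wins 20–13.
Sigma–Lambda: Sigma 19–14.
Sigma vs Epsilon: Sigma wins 17–16.
Sigma–Kappa: Kappa 23–10.
Sigma vs Alpha: Sigma, 25–8.
Lambda–Epsilon: Lambda 21–12.
Lambda–Kappa: Kappa 19–14.
Lambda vs Alpha: Lambda, 21–12.
Epsilon vs Kappa: Kappa, 25–8.
Epsilon–Alpha: Alpha 19–14.
Kappa vs Alpha: Kappa, 25–8.
Only Kappa has no losses; Kappa is the Condorcet winner.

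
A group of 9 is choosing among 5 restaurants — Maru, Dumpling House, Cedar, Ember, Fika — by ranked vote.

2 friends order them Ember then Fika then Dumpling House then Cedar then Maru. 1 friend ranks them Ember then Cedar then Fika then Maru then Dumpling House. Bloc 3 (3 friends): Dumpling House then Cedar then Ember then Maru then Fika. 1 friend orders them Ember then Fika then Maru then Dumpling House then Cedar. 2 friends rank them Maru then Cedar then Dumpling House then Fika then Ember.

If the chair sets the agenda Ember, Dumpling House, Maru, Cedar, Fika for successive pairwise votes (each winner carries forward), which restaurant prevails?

Round 1: Ember vs Dumpling House — 4–5, Dumpling House advances.
Round 2: Dumpling House vs Maru — 5–4, Dumpling House advances.
Round 3: Dumpling House vs Cedar — 6–3, Dumpling House advances.
Round 4: Dumpling House vs Fika — 5–4, Dumpling House advances.
Dumpling House survives the agenda.

Dumpling House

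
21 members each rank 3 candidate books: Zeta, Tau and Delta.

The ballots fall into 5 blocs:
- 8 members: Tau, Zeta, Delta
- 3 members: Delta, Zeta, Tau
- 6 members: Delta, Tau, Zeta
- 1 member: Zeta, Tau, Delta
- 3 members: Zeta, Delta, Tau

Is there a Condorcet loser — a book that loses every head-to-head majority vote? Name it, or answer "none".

Pairwise majorities:
Zeta vs Tau: 3+1+3 = 7 for Zeta, 14 for Tau — Tau by 14–7.
Zeta vs Delta: Zeta, 12–9.
Tau vs Delta: Delta wins 12–9.
Each book has at least one pairwise win (Zeta beats Delta; Tau beats Zeta; Delta beats Tau) — no Condorcet loser.

none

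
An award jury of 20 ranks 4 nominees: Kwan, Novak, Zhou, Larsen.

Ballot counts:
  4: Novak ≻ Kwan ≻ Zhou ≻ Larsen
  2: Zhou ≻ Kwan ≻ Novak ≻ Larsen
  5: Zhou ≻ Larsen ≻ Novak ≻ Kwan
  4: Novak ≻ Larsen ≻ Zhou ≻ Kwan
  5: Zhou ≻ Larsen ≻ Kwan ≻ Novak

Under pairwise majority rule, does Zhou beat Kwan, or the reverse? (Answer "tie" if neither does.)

Ballots ranking Zhou above Kwan: 2 + 5 + 4 + 5 = 16.
Ballots ranking Kwan above Zhou: 20 − 16 = 4.
Zhou wins the head-to-head 16–4.

Zhou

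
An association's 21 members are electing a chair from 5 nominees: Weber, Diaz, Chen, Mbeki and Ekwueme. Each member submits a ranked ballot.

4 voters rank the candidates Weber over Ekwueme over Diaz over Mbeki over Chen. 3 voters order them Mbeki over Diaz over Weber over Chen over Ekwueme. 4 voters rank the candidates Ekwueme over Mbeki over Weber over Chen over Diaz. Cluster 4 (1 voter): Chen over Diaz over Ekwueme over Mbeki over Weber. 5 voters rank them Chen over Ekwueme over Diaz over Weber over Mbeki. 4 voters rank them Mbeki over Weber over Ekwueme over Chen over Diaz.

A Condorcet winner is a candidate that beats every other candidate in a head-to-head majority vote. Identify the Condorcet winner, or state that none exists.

Pairwise majorities:
Weber–Diaz: Weber 12–9.
Weber vs Chen: Weber is ranked higher on 4+3+4+4 = 15 ballots, Chen on 6. Weber wins 15–6.
Weber–Mbeki: Mbeki 12–9.
Weber vs Ekwueme: Weber, 11–10.
Diaz–Chen: Chen 14–7.
Diaz vs Mbeki: Diaz preferred on 4+1+5 = 10 ballots; Mbeki wins 11–10.
Diaz vs Ekwueme: Diaz preferred on 3+1 = 4 ballots; Ekwueme wins 17–4.
Chen vs Mbeki: Mbeki, 15–6.
Chen vs Ekwueme: Chen preferred on 3+1+5 = 9 ballots; Ekwueme wins 12–9.
Mbeki vs Ekwueme: Ekwueme, 14–7.
Every candidate loses at least once (Weber loses to Mbeki; Diaz loses to Weber; Chen loses to Weber; Mbeki loses to Ekwueme; Ekwueme loses to Weber). The majority relation contains the cycle Weber beats Ekwueme beats Mbeki beats Weber, so there is no Condorcet winner.

none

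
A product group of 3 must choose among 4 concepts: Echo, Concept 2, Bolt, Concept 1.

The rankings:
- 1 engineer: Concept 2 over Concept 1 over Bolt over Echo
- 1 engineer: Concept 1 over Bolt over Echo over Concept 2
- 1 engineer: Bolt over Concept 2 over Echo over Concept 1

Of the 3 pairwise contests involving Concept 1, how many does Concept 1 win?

2

Concept 1 against each rival (3 engineers):
Concept 1 vs Echo: Concept 1 preferred on 1+1 = 2 ballots; Concept 1 wins 2–1.
Concept 1–Concept 2: Concept 2 2–1.
Concept 1 vs Bolt: Concept 1, 2–1.
Concept 1 beats Echo, Bolt; loses to Concept 2 — 2 pairwise wins.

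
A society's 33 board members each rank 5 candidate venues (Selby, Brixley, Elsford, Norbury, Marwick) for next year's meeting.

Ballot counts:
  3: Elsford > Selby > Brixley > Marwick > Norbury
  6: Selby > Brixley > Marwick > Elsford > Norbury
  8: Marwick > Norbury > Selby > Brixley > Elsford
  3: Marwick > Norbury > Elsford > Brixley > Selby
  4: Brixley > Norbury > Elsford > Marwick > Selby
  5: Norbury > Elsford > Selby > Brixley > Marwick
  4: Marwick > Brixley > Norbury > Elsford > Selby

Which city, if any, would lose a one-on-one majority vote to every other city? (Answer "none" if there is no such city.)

Head-to-head results (33 organisers):
Selby vs Brixley: 3+6+8+5 = 22 for Selby, 11 for Brixley — Selby by 22–11.
Selby vs Elsford: Elsford wins 19–14.
Selby vs Norbury: Selby preferred on 3+6 = 9 ballots; Norbury wins 24–9.
Selby vs Marwick: 14 to 19, Marwick.
Brixley vs Elsford: Brixley, 22–11.
Brixley vs Norbury: Brixley is ranked higher on 3+6+4+4 = 17 ballots, Norbury on 16. Brixley wins 17–16.
Brixley vs Marwick: Brixley is ranked higher on 3+6+4+5 = 18 ballots, Marwick on 15. Brixley wins 18–15.
Elsford vs Norbury: Norbury wins 24–9.
Elsford vs Marwick: Marwick, 21–12.
Norbury vs Marwick: Norbury is ranked higher on 4+5 = 9 ballots, Marwick on 24. Marwick wins 24–9.
No city is winless: Selby beats Brixley; Brixley beats Elsford; Elsford beats Selby; Norbury beats Selby; Marwick beats Selby. There is no Condorcet loser.

none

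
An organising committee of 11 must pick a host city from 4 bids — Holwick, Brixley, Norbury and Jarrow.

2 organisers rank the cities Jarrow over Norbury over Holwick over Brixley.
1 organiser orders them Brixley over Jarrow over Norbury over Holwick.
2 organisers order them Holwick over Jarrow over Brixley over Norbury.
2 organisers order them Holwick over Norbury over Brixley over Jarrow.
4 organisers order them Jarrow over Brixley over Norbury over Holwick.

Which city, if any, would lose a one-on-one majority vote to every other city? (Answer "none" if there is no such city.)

none

Pairwise majorities:
Holwick vs Brixley: Holwick, 6–5.
Holwick vs Norbury: 2+2 = 4 for Holwick, 7 for Norbury — Norbury by 7–4.
Holwick vs Jarrow: 4 to 7, Jarrow.
Brixley vs Norbury: Brixley is ranked higher on 1+2+4 = 7 ballots, Norbury on 4. Brixley wins 7–4.
Brixley vs Jarrow: Jarrow, 8–3.
Norbury vs Jarrow: Norbury is ranked higher on 2 ballots, Jarrow on 9. Jarrow wins 9–2.
Every city wins at least one matchup (Holwick beats Brixley; Brixley beats Norbury; Norbury beats Holwick; Jarrow beats Holwick), so there is no Condorcet loser.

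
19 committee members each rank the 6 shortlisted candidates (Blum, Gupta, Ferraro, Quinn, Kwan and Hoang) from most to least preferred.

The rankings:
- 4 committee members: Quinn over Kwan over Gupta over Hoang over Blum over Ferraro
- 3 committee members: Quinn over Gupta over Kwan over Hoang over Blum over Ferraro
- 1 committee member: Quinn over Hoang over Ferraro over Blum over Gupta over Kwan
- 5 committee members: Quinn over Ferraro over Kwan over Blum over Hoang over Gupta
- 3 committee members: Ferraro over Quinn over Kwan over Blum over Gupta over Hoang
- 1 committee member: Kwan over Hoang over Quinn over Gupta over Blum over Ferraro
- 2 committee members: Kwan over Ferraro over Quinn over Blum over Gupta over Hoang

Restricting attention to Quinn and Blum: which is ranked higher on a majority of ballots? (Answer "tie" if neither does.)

Ballots ranking Quinn above Blum: 4 + 3 + 1 + 5 + 3 + 1 + 2 = 19.
Ballots ranking Blum above Quinn: 19 − 19 = 0.
Quinn wins the head-to-head 19–0.

Quinn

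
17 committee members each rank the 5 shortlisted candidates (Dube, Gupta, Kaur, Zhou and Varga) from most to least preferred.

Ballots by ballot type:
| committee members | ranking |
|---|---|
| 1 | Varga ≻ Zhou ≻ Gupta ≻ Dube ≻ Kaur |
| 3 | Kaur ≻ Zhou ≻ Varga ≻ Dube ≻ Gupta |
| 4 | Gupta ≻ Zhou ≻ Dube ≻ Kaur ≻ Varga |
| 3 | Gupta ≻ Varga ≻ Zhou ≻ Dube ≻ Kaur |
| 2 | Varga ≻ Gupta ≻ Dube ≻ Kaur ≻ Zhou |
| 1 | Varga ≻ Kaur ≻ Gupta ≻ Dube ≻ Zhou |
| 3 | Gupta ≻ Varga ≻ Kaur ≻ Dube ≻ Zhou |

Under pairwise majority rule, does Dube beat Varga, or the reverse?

Varga

Ballots ranking Dube above Varga: 4.
Ballots ranking Varga above Dube: 17 − 4 = 13.
Varga wins the head-to-head 13–4.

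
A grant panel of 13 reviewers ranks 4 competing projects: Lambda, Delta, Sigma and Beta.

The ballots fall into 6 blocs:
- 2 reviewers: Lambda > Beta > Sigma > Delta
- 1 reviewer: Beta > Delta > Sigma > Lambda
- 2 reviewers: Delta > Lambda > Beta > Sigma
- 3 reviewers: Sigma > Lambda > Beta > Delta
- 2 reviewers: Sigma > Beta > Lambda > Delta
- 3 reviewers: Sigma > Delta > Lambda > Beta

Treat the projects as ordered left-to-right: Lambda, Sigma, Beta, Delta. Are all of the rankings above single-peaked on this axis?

no

Axis positions: Lambda=1, Sigma=2, Beta=3, Delta=4.
Bloc 1: ranking walks positions 1-3-2-4; Beta is ranked above Sigma even though Sigma lies between Beta and the peak Lambda on the axis — preferences dip and rise again. Not single-peaked.
Bloc 2 (peak Beta at position 3): ranking walks positions 3-4-2-1, expanding outward from the peak — single-peaked.
Bloc 3: ranking walks positions 4-1-3-2; Lambda is ranked above Beta even though Beta lies between Lambda and the peak Delta on the axis — preferences dip and rise again. Not single-peaked.
Bloc 4 (peak Sigma at position 2): ranking walks positions 2-1-3-4, expanding outward from the peak — single-peaked.
Bloc 5 (peak Sigma at position 2): ranking walks positions 2-3-1-4, expanding outward from the peak — single-peaked.
Bloc 6: ranking walks positions 2-4-1-3; Delta is ranked above Beta even though Beta lies between Delta and the peak Sigma on the axis — preferences dip and rise again. Not single-peaked.
Bloc 1 violates single-peakedness, so the profile is not single-peaked on this axis.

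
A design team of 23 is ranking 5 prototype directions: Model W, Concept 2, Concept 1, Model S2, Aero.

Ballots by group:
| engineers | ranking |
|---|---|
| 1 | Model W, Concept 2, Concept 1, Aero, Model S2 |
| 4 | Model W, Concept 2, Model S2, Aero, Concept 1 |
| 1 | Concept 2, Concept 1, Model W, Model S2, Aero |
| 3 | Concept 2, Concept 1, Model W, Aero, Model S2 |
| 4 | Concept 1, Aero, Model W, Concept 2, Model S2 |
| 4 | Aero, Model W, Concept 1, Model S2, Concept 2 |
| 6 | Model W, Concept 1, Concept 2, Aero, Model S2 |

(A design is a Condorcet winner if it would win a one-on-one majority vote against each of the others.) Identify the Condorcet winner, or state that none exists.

Model W

Pairwise majorities:
Model W vs Concept 2: Model W wins 19–4.
Model W–Concept 1: Model W 15–8.
Model W vs Model S2: Model W, 23–0.
Model W–Aero: Model W 15–8.
Concept 2 vs Concept 1: Concept 1, 14–9.
Concept 2 vs Model S2: Concept 2 wins 19–4.
Concept 2–Aero: Concept 2 15–8.
Concept 1 vs Model S2: Concept 1, 19–4.
Concept 1 vs Aero: Concept 1 wins 15–8.
Model S2–Aero: Aero 18–5.
Model W beats each of Concept 2, Concept 1, Model S2, Aero — Model W is the Condorcet winner.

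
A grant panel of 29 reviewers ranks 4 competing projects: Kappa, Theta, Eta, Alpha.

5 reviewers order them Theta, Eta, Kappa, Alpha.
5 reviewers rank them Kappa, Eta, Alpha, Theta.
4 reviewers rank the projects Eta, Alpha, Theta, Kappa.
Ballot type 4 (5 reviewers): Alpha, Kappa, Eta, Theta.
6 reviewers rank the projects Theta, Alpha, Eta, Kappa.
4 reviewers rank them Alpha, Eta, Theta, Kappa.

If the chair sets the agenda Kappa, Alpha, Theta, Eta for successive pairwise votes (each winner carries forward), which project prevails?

Alpha

Round 1: Kappa vs Alpha — 10–19, Alpha advances.
Round 2: Alpha vs Theta — 18–11, Alpha advances.
Round 3: Alpha vs Eta — 15–14, Alpha advances.
The agenda winner is Alpha.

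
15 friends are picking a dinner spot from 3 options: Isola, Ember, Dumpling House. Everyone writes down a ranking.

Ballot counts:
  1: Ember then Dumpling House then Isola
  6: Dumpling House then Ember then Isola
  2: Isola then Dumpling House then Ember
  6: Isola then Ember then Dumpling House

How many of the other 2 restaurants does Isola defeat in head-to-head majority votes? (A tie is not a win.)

Isola against each rival (15 friends):
Isola vs Ember: Isola, 8–7.
Isola vs Dumpling House: Isola, 8–7.
Isola beats Ember, Dumpling House — 2 pairwise wins.

2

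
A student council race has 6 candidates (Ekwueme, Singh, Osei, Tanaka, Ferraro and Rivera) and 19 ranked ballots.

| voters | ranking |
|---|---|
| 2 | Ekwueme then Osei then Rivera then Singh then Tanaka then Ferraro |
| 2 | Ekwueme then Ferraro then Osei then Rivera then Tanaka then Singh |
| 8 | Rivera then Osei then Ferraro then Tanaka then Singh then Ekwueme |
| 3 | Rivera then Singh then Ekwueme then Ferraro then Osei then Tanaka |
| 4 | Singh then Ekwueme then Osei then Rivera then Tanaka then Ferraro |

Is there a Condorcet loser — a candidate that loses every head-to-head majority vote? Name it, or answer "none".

Pairwise majorities:
Ekwueme vs Singh: Singh, 15–4.
Ekwueme vs Osei: Ekwueme wins 11–8.
Ekwueme–Tanaka: Ekwueme 11–8.
Ekwueme vs Ferraro: 11 to 8, Ekwueme.
Ekwueme–Rivera: Rivera 11–8.
Singh vs Osei: 3+4 = 7 for Singh, 12 for Osei — Osei by 12–7.
Singh vs Tanaka: Tanaka wins 10–9.
Singh vs Ferraro: 2+3+4 = 9 for Singh, 10 for Ferraro — Ferraro by 10–9.
Singh vs Rivera: Rivera, 15–4.
Osei vs Tanaka: Osei, 19–0.
Osei vs Ferraro: Osei is ranked higher on 2+8+4 = 14 ballots, Ferraro on 5. Osei wins 14–5.
Osei vs Rivera: Rivera wins 11–8.
Tanaka vs Ferraro: Ferraro, 13–6.
Tanaka vs Rivera: Tanaka preferred on 0 ballots; Rivera wins 19–0.
Ferraro–Rivera: Rivera 17–2.
Each candidate has at least one pairwise win (Ekwueme beats Osei; Singh beats Ekwueme; Osei beats Singh; Tanaka beats Singh; Ferraro beats Singh; Rivera beats Ekwueme) — no Condorcet loser.

none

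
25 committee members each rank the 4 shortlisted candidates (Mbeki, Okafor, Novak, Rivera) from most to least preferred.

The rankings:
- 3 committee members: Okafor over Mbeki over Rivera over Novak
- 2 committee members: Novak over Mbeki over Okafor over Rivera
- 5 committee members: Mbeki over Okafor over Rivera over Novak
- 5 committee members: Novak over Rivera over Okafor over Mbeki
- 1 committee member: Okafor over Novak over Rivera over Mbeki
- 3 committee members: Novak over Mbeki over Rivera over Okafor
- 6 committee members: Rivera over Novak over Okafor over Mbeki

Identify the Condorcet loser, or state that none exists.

Pairwise majorities:
Mbeki vs Okafor: 10 to 15, Okafor.
Mbeki vs Novak: Novak, 17–8.
Mbeki vs Rivera: Mbeki preferred on 3+2+5+3 = 13 ballots; Mbeki wins 13–12.
Okafor vs Novak: Okafor preferred on 3+5+1 = 9 ballots; Novak wins 16–9.
Okafor–Rivera: Rivera 14–11.
Novak vs Rivera: Rivera wins 14–11.
No candidate is winless: Mbeki beats Rivera; Okafor beats Mbeki; Novak beats Mbeki; Rivera beats Okafor. There is no Condorcet loser.

none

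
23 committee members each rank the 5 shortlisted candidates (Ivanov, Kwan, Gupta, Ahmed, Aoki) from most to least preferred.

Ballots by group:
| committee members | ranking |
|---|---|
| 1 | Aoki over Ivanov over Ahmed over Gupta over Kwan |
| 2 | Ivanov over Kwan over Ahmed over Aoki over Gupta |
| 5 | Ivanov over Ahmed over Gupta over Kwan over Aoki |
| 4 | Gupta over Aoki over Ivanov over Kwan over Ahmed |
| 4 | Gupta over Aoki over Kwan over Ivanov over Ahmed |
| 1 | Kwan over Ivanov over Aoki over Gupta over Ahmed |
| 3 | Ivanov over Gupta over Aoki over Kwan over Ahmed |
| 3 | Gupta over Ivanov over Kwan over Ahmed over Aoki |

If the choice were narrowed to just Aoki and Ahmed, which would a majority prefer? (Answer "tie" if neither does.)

Aoki

Ballots ranking Aoki above Ahmed: 1 + 4 + 4 + 1 + 3 = 13.
Ballots ranking Ahmed above Aoki: 23 − 13 = 10.
Aoki wins the head-to-head 13–10.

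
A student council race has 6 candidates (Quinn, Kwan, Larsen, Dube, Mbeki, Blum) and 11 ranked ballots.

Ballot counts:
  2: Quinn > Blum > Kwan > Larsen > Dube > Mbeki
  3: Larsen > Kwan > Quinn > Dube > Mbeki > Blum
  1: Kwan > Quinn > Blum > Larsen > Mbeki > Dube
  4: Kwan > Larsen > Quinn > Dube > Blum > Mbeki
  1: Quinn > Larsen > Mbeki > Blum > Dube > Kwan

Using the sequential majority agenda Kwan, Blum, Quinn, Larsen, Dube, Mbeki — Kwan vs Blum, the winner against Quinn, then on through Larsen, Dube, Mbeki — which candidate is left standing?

Round 1: Kwan vs Blum — 8–3, Kwan advances.
Round 2: Kwan vs Quinn — 8–3, Kwan advances.
Round 3: Kwan vs Larsen — 7–4, Kwan advances.
Round 4: Kwan vs Dube — 10–1, Kwan advances.
Round 5: Kwan vs Mbeki — 10–1, Kwan advances.
The agenda winner is Kwan.

Kwan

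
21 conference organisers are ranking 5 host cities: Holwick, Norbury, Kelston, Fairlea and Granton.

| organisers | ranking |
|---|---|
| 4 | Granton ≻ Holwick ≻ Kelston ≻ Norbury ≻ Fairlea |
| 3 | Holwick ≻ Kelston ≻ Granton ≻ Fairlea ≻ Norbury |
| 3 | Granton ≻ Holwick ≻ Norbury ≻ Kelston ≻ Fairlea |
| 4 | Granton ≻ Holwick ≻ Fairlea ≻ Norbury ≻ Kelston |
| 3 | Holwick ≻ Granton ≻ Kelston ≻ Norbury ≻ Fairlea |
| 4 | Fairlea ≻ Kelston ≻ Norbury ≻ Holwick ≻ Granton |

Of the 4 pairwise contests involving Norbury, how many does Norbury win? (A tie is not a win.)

0

Norbury against each rival (21 organisers):
Norbury–Holwick: Holwick 17–4.
Norbury vs Kelston: Norbury preferred on 3+4 = 7 ballots; Kelston wins 14–7.
Norbury vs Fairlea: Fairlea, 11–10.
Norbury vs Granton: Granton, 17–4.
Norbury beats no one; loses to Holwick, Kelston, Fairlea, Granton — 0 pairwise wins.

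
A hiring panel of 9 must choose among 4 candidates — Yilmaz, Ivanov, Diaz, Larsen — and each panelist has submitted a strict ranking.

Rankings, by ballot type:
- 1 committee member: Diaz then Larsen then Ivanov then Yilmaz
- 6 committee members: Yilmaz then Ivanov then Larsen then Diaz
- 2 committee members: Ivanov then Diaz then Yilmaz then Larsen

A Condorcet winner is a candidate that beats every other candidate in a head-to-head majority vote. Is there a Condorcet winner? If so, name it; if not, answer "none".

Head-to-head results (9 committee members):
Yilmaz–Ivanov: Yilmaz 6–3.
Yilmaz–Diaz: Yilmaz 6–3.
Yilmaz vs Larsen: Yilmaz, 8–1.
Ivanov vs Diaz: Ivanov wins 8–1.
Ivanov–Larsen: Ivanov 8–1.
Diaz vs Larsen: Larsen wins 6–3.
Yilmaz beats each of Ivanov, Diaz, Larsen — Yilmaz is the Condorcet winner.

Yilmaz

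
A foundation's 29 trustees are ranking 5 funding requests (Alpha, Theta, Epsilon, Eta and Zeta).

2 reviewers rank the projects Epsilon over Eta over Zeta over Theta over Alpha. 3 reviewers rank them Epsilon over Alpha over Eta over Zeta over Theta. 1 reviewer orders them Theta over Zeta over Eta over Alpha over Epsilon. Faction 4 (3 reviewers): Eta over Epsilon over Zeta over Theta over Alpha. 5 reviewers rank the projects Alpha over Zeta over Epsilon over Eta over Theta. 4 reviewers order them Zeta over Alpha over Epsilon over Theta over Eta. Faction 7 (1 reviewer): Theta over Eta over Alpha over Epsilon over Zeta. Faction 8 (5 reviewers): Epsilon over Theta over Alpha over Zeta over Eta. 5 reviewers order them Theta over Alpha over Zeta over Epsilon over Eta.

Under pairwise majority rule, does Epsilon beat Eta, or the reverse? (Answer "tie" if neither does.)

Ballots ranking Epsilon above Eta: 2 + 3 + 5 + 4 + 5 + 5 = 24.
Ballots ranking Eta above Epsilon: 29 − 24 = 5.
Epsilon wins the head-to-head 24–5.

Epsilon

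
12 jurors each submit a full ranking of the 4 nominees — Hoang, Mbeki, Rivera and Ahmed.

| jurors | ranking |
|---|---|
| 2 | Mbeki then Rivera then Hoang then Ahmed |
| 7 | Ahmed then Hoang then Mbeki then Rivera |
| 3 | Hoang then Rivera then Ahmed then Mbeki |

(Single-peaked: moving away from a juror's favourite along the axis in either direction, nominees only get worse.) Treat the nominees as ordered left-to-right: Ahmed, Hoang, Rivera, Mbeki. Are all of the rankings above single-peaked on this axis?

no

Axis positions: Ahmed=1, Hoang=2, Rivera=3, Mbeki=4.
Faction 1 (peak Mbeki at position 4): ranking walks positions 4-3-2-1, expanding outward from the peak — single-peaked.
Faction 2: ranking walks positions 1-2-4-3; Mbeki is ranked above Rivera even though Rivera lies between Mbeki and the peak Ahmed on the axis — preferences dip and rise again. Not single-peaked.
Faction 3 (peak Hoang at position 2): ranking walks positions 2-3-1-4, expanding outward from the peak — single-peaked.
Faction 2 violates single-peakedness, so the profile is not single-peaked on this axis.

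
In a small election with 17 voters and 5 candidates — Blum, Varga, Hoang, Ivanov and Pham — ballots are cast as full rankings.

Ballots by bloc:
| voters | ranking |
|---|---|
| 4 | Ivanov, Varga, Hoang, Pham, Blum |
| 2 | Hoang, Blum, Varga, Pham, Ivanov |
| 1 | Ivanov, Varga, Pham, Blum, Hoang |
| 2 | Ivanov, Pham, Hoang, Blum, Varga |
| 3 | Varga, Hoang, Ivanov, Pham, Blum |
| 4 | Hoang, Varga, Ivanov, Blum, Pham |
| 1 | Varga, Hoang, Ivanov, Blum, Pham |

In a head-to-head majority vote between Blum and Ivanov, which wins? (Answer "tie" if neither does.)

Ballots ranking Blum above Ivanov: 2.
Ballots ranking Ivanov above Blum: 17 − 2 = 15.
Ivanov wins the head-to-head 15–2.

Ivanov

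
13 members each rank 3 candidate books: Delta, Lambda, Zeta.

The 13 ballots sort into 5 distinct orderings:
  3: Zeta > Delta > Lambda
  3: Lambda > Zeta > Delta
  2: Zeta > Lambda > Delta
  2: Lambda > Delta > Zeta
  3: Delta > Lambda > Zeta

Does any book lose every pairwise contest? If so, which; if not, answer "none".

Head-to-head results (13 members):
Delta vs Lambda: Delta is ranked higher on 3+3 = 6 ballots, Lambda on 7. Lambda wins 7–6.
Delta vs Zeta: Zeta, 8–5.
Lambda vs Zeta: 8 to 5, Lambda.
Delta is beaten in every head-to-head and is the Condorcet loser.

Delta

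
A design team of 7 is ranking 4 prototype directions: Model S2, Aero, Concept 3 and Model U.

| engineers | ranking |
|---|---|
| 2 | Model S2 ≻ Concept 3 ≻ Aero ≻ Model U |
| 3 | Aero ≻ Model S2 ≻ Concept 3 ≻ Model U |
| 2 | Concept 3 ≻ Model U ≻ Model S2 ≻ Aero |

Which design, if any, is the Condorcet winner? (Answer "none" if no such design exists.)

Head-to-head results (7 engineers):
Model S2 vs Aero: Model S2 wins 4–3.
Model S2 vs Concept 3: Model S2 preferred on 2+3 = 5 ballots; Model S2 wins 5–2.
Model S2 vs Model U: 2+3 = 5 for Model S2, 2 for Model U — Model S2 by 5–2.
Aero vs Concept 3: Concept 3 wins 4–3.
Aero–Model U: Aero 5–2.
Concept 3 vs Model U: Concept 3 wins 7–0.
Model S2 wins every pairwise contest, so Model S2 is the Condorcet winner.

Model S2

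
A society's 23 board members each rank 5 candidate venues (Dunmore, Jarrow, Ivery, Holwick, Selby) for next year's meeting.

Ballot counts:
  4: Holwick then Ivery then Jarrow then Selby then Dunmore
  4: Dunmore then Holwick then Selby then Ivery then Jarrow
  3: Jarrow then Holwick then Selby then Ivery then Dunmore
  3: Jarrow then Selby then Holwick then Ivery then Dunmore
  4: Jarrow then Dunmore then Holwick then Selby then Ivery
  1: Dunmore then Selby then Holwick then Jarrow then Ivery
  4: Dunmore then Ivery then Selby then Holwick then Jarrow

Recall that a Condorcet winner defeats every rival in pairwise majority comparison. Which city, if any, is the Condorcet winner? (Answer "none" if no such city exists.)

Pairwise majorities:
Dunmore vs Jarrow: Jarrow, 14–9.
Dunmore vs Ivery: Dunmore, 13–10.
Dunmore vs Holwick: Dunmore wins 13–10.
Dunmore vs Selby: Dunmore wins 13–10.
Jarrow vs Ivery: Ivery wins 12–11.
Jarrow vs Holwick: Holwick, 13–10.
Jarrow–Selby: Jarrow 14–9.
Ivery–Holwick: Holwick 19–4.
Ivery–Selby: Selby 15–8.
Holwick vs Selby: Holwick, 15–8.
Each city drops at least one matchup (Dunmore loses to Jarrow; Jarrow loses to Ivery; Ivery loses to Dunmore; Holwick loses to Dunmore; Selby loses to Dunmore); the cycle Dunmore beats Ivery beats Jarrow beats Dunmore rules out a Condorcet winner.

none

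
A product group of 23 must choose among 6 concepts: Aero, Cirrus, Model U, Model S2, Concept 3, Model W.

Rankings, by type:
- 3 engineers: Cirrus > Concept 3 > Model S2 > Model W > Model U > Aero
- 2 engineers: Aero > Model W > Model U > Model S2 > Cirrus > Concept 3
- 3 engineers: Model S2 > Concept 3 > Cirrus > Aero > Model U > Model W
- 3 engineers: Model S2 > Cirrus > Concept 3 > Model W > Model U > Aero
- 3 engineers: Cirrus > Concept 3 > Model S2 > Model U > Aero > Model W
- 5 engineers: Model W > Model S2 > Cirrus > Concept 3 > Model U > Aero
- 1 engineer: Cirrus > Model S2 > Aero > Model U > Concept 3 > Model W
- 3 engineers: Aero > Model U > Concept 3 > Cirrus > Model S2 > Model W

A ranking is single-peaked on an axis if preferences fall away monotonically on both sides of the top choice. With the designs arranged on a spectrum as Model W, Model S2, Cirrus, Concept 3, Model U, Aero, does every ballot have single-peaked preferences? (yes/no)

Axis positions: Model W=1, Model S2=2, Cirrus=3, Concept 3=4, Model U=5, Aero=6.
Type 1 (peak Cirrus at position 3): ranking walks positions 3-4-2-1-5-6, expanding outward from the peak — single-peaked.
Type 2: ranking walks positions 6-1-5-2-3-4; Model W is ranked above Model U even though Model U lies between Model W and the peak Aero on the axis — preferences dip and rise again. Not single-peaked.
Type 3: ranking walks positions 2-4-3-6-5-1; Concept 3 is ranked above Cirrus even though Cirrus lies between Concept 3 and the peak Model S2 on the axis — preferences dip and rise again. Not single-peaked.
Type 4 (peak Model S2 at position 2): ranking walks positions 2-3-4-1-5-6, expanding outward from the peak — single-peaked.
Type 5 (peak Cirrus at position 3): ranking walks positions 3-4-2-5-6-1, expanding outward from the peak — single-peaked.
Type 6 (peak Model W at position 1): ranking walks positions 1-2-3-4-5-6, expanding outward from the peak — single-peaked.
Type 7: ranking walks positions 3-2-6-5-4-1; Aero is ranked above Concept 3 even though Concept 3 lies between Aero and the peak Cirrus on the axis — preferences dip and rise again. Not single-peaked.
Type 8 (peak Aero at position 6): ranking walks positions 6-5-4-3-2-1, expanding outward from the peak — single-peaked.
Type 2 violates single-peakedness, so the profile is not single-peaked on this axis.

no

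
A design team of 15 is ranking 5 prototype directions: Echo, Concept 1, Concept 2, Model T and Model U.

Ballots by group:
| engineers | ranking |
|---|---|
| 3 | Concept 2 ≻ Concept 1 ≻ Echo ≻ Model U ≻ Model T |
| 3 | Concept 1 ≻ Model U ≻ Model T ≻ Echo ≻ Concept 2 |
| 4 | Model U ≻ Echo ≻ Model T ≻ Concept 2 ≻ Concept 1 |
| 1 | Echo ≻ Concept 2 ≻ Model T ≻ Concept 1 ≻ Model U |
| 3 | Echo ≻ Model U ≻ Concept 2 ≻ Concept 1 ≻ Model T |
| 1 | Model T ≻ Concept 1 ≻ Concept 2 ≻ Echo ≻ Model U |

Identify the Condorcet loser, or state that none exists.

Pairwise majorities:
Echo vs Concept 1: 4+1+3 = 8 for Echo, 7 for Concept 1 — Echo by 8–7.
Echo vs Concept 2: 3+4+1+3 = 11 for Echo, 4 for Concept 2 — Echo by 11–4.
Echo vs Model T: Echo, 11–4.
Echo vs Model U: Echo, 8–7.
Concept 1 vs Concept 2: 4 to 11, Concept 2.
Concept 1 vs Model T: Concept 1 preferred on 3+3+3 = 9 ballots; Concept 1 wins 9–6.
Concept 1 vs Model U: Concept 1 wins 8–7.
Concept 2 vs Model T: Model T wins 8–7.
Concept 2 vs Model U: Model U, 10–5.
Model T vs Model U: Model T preferred on 1+1 = 2 ballots; Model U wins 13–2.
Each design has at least one pairwise win (Echo beats Concept 1; Concept 1 beats Model T; Concept 2 beats Concept 1; Model T beats Concept 2; Model U beats Concept 2) — no Condorcet loser.

none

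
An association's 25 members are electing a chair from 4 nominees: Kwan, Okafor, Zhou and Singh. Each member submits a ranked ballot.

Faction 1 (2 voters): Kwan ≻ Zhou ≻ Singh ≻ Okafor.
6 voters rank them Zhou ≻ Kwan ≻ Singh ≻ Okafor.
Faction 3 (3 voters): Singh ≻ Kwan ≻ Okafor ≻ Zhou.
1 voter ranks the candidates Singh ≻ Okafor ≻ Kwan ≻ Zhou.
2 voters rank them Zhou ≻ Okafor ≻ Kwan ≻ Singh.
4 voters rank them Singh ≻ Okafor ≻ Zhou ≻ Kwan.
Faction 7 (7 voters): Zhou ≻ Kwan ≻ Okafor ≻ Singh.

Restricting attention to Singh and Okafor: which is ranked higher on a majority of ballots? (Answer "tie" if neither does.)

Singh

Ballots ranking Singh above Okafor: 2 + 6 + 3 + 1 + 4 = 16.
Ballots ranking Okafor above Singh: 25 − 16 = 9.
Singh wins the head-to-head 16–9.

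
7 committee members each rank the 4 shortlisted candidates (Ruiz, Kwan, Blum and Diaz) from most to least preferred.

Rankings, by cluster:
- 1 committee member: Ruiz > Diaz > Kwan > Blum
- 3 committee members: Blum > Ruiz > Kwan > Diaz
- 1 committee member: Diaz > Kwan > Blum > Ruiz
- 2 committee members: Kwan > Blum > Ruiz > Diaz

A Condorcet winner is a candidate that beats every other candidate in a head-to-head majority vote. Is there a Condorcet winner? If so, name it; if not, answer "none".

none

Check each pair by majority over 7 ballots:
Ruiz–Kwan: Ruiz 4–3.
Ruiz vs Blum: Blum, 6–1.
Ruiz–Diaz: Ruiz 6–1.
Kwan vs Blum: Kwan, 4–3.
Kwan–Diaz: Kwan 5–2.
Blum vs Diaz: Blum wins 5–2.
Every candidate loses at least once (Ruiz loses to Blum; Kwan loses to Ruiz; Blum loses to Kwan; Diaz loses to Ruiz). The majority relation contains the cycle Ruiz > Kwan > Blum > Ruiz, so there is no Condorcet winner.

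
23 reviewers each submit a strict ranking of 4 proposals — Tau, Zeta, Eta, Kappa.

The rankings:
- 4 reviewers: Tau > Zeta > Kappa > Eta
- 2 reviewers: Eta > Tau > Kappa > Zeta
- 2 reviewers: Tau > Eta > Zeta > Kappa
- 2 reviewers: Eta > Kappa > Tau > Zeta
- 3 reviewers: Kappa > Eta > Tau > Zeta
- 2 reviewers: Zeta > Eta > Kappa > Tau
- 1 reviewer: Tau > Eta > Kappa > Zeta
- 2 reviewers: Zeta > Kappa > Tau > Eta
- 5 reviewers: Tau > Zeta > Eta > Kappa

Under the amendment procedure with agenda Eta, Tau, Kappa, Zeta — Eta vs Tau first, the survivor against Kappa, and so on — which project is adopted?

Round 1: Eta vs Tau — 9–14, Tau advances.
Round 2: Tau vs Kappa — 14–9, Tau advances.
Round 3: Tau vs Zeta — 19–4, Tau advances.
Tau survives the agenda.

Tau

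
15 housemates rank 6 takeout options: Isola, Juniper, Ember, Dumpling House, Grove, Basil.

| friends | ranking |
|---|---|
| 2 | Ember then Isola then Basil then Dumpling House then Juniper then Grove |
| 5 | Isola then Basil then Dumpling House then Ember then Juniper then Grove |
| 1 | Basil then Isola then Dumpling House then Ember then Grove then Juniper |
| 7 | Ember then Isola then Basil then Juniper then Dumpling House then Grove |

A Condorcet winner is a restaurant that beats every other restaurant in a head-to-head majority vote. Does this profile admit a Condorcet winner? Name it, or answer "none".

Pairwise majorities:
Isola vs Juniper: Isola, 15–0.
Isola vs Ember: Ember wins 9–6.
Isola vs Dumpling House: Isola wins 15–0.
Isola vs Grove: Isola wins 15–0.
Isola vs Basil: Isola, 14–1.
Juniper vs Ember: Ember, 15–0.
Juniper vs Dumpling House: Dumpling House, 8–7.
Juniper vs Grove: Juniper wins 14–1.
Juniper vs Basil: Basil, 15–0.
Ember–Dumpling House: Ember 9–6.
Ember vs Grove: Ember wins 15–0.
Ember vs Basil: Ember wins 9–6.
Dumpling House–Grove: Dumpling House 15–0.
Dumpling House–Basil: Basil 15–0.
Grove vs Basil: Basil wins 15–0.
Ember defeats every rival head-to-head and is the Condorcet winner.

Ember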